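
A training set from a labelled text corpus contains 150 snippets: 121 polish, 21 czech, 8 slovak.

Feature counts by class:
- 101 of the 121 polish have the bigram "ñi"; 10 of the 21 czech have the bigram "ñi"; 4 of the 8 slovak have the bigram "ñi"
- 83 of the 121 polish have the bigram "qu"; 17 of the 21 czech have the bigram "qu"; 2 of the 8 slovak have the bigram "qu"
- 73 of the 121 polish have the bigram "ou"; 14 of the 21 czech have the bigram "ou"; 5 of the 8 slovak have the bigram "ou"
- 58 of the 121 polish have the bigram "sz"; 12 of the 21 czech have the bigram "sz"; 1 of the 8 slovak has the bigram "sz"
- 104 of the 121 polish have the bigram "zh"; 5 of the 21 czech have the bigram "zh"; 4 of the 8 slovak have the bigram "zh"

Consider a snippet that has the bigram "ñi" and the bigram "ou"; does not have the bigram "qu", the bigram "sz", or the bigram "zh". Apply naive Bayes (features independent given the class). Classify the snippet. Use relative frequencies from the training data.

polish: (121/150) × (101/121) × (38/121) × (73/121) × (63/121) × (17/121) ≈ 0.00933221
czech: (21/150) × (10/21) × (4/21) × (14/21) × (9/21) × (16/21) ≈ 0.00276428
slovak: (8/150) × (4/8) × (6/8) × (5/8) × (7/8) × (4/8) = 0.00546875
Highest score → polish.

polish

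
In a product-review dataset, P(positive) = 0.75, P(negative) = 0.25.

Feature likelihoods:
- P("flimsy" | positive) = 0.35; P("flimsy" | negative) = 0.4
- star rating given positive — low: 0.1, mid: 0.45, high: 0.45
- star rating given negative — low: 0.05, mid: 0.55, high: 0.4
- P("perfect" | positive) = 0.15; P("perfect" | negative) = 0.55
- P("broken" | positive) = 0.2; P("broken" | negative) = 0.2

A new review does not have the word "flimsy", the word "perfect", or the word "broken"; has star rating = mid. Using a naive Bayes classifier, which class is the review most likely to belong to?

positive

positive: 0.75 × (1−0.35) × 0.45 × (1−0.15) × (1−0.2) = 0.149175
negative: 0.25 × (1−0.4) × 0.55 × (1−0.55) × (1−0.2) = 0.0297
Highest score → positive.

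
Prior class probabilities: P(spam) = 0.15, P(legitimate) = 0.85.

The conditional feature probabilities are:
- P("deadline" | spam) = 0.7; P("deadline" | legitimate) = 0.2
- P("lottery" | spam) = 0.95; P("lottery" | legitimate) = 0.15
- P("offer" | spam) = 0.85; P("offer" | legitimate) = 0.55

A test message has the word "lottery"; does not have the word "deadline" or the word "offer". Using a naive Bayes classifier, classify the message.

legitimate

spam: 0.15 × (1−0.7) × 0.95 × (1−0.85) = 0.0064125
legitimate: 0.85 × (1−0.2) × 0.15 × (1−0.55) = 0.0459
Highest score → legitimate.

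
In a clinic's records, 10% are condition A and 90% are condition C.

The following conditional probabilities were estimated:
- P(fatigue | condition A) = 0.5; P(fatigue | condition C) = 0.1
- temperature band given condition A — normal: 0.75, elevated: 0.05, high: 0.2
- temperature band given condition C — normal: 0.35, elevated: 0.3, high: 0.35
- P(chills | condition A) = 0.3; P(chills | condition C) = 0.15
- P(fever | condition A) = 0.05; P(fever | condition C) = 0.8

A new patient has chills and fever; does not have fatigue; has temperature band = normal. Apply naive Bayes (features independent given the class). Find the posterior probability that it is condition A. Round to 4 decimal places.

0.0163

condition A: 0.1 × (1−0.5) × 0.75 × 0.3 × 0.05 = 0.0005625
condition C: 0.9 × (1−0.1) × 0.35 × 0.15 × 0.8 = 0.03402
P(condition A | x) = 0.0005625 / 0.0345825 ≈ 0.0163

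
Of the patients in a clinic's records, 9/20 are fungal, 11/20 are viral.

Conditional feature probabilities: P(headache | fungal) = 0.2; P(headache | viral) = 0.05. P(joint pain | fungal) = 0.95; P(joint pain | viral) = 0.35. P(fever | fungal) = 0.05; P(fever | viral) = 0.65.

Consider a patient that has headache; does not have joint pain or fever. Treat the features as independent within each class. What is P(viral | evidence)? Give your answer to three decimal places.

0.594

fungal: 0.45 × 0.2 × (1−0.95) × (1−0.05) = 0.004275
viral: 0.55 × 0.05 × (1−0.35) × (1−0.65) = 0.00625625
P(viral | x) = 0.00625625 / 0.01053125 ≈ 0.594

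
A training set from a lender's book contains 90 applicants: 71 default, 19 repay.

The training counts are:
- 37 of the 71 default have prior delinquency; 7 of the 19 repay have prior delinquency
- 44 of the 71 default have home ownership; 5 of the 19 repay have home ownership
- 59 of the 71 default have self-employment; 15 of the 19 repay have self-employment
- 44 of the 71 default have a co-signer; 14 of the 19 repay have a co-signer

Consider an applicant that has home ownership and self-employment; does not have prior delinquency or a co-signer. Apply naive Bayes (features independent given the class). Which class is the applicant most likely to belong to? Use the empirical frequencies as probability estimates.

default

default: (71/90) × (34/71) × (44/71) × (59/71) × (27/71) ≈ 0.0739826
repay: (19/90) × (12/19) × (5/19) × (15/19) × (5/19) ≈ 0.00728969
Highest score → default.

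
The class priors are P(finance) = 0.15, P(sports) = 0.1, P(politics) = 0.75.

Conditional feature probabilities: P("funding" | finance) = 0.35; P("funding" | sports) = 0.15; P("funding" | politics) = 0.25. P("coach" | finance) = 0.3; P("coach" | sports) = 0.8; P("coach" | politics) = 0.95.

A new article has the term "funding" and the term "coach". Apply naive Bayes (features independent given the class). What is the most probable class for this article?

politics

finance: 0.15 × 0.35 × 0.3 = 0.01575
sports: 0.1 × 0.15 × 0.8 = 0.012
politics: 0.75 × 0.25 × 0.95 = 0.178125
Highest score → politics.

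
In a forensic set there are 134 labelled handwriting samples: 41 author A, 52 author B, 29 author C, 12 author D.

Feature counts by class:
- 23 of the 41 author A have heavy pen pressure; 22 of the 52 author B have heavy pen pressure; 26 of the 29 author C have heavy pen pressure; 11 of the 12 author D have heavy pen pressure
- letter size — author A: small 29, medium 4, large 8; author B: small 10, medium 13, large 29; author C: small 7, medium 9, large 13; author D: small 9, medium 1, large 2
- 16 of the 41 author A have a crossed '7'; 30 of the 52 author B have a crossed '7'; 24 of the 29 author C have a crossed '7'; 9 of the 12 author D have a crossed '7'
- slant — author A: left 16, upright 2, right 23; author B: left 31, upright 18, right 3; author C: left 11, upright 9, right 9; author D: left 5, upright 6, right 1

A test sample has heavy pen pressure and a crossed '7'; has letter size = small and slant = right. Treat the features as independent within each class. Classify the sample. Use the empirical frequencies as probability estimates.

author A

author A: (41/134) × (23/41) × (29/41) × (16/41) × (23/41) ≈ 0.0265777
author B: (52/134) × (22/52) × (10/52) × (30/52) × (3/52) ≈ 0.00105087
author C: (29/134) × (26/29) × (7/29) × (24/29) × (9/29) ≈ 0.0120289
author D: (12/134) × (11/12) × (9/12) × (9/12) × (1/12) ≈ 0.00384795
Highest score → author A.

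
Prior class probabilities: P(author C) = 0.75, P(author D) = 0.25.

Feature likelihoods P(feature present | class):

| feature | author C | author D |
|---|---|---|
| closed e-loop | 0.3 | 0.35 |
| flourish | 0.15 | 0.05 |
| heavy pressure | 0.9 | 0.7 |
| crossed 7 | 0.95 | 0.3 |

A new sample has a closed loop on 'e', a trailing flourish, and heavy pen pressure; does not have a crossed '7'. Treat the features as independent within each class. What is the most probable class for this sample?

author C: 0.75 × 0.3 × 0.15 × 0.9 × (1−0.95) = 0.00151875
author D: 0.25 × 0.35 × 0.05 × 0.7 × (1−0.3) = 0.00214375
Highest score → author D.

author D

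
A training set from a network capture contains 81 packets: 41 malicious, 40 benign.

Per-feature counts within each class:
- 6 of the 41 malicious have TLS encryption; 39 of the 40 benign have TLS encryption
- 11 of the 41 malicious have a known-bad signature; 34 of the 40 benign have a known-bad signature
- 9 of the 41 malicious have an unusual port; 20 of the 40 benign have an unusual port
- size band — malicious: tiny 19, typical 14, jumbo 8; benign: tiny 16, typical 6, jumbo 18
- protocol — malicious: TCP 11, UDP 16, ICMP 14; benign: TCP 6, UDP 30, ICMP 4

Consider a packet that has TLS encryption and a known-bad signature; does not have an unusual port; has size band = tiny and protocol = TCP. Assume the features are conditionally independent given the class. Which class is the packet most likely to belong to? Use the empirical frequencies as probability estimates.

malicious: (41/81) × (6/41) × (11/41) × (32/41) × (19/41) × (11/41) ≈ 0.0019285
benign: (40/81) × (39/40) × (34/40) × (20/40) × (16/40) × (6/40) ≈ 0.0122778
Highest score → benign.

benign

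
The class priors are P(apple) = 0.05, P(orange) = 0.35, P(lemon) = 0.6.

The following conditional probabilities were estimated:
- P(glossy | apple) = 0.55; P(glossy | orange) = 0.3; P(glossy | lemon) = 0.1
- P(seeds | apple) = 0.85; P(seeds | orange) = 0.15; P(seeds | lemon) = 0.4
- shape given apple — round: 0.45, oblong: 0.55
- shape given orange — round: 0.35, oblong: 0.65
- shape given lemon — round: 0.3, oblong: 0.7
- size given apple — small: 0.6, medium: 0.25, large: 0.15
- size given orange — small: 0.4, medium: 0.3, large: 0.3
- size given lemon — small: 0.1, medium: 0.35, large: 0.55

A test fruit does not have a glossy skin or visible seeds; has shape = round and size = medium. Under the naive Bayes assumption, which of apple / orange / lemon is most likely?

apple: 0.05 × (1−0.55) × (1−0.85) × 0.45 × 0.25 = 0.0003796875
orange: 0.35 × (1−0.3) × (1−0.15) × 0.35 × 0.3 = 0.02186625
lemon: 0.6 × (1−0.1) × (1−0.4) × 0.3 × 0.35 = 0.03402
Highest score → lemon.

lemon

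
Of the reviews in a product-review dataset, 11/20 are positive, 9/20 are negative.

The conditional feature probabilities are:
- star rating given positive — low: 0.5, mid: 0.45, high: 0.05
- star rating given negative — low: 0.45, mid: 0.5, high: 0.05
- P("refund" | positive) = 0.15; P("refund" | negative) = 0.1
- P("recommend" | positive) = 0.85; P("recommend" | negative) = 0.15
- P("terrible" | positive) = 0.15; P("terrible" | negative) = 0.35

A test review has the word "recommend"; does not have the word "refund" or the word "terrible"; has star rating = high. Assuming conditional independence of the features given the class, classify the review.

positive

positive: 0.55 × 0.05 × (1−0.15) × 0.85 × (1−0.15) = 0.0168884375
negative: 0.45 × 0.05 × (1−0.1) × 0.15 × (1−0.35) = 0.001974375
Highest score → positive.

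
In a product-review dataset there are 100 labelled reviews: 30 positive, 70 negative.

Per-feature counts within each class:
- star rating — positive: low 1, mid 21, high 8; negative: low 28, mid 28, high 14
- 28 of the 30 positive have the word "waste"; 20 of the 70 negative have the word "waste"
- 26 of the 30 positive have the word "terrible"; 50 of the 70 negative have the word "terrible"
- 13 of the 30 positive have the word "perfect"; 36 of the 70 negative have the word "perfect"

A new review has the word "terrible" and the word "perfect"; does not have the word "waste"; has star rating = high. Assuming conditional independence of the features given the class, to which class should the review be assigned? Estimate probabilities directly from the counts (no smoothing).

positive: (30/100) × (8/30) × (2/30) × (26/30) × (13/30) ≈ 0.00200296
negative: (70/100) × (14/70) × (50/70) × (50/70) × (36/70) ≈ 0.0367347
Highest score → negative.

negative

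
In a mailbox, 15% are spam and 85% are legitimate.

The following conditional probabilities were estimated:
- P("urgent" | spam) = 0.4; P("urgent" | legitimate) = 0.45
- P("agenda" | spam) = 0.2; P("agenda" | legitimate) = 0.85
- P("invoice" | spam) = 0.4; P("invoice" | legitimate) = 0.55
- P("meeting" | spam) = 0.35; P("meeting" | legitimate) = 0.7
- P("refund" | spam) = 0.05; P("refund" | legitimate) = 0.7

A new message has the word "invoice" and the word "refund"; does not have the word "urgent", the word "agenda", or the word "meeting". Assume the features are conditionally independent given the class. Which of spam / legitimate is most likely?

legitimate

spam: 0.15 × (1−0.4) × (1−0.2) × 0.4 × (1−0.35) × 0.05 = 0.000936
legitimate: 0.85 × (1−0.45) × (1−0.85) × 0.55 × (1−0.7) × 0.7 = 0.0080994375
Highest score → legitimate.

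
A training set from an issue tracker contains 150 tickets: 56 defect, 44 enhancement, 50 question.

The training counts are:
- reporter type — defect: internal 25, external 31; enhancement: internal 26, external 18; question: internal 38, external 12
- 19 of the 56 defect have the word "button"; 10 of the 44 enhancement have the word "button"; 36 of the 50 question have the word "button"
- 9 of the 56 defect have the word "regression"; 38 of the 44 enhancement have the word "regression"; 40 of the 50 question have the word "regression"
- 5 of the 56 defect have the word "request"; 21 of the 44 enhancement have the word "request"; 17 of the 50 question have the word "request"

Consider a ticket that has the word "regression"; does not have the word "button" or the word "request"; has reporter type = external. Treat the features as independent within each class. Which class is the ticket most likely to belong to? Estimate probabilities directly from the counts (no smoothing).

defect: (56/150) × (31/56) × (37/56) × (9/56) × (51/56) ≈ 0.0199858
enhancement: (44/150) × (18/44) × (34/44) × (38/44) × (23/44) ≈ 0.0418614
question: (50/150) × (12/50) × (14/50) × (40/50) × (33/50) = 0.0118272
Highest score → enhancement.

enhancement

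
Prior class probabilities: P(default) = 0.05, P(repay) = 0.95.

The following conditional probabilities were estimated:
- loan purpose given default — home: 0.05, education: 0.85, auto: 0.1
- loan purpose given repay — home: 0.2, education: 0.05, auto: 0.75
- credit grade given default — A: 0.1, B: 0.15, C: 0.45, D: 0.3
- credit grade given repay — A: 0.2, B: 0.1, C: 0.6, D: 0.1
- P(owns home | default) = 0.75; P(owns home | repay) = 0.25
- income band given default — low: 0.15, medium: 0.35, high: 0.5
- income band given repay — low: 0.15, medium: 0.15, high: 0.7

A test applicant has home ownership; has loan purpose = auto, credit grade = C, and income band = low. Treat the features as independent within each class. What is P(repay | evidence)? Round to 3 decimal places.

0.984

default: 0.05 × 0.1 × 0.45 × 0.75 × 0.15 = 0.000253125
repay: 0.95 × 0.75 × 0.6 × 0.25 × 0.15 = 0.01603125
P(repay | x) = 0.01603125 / 0.016284375 ≈ 0.984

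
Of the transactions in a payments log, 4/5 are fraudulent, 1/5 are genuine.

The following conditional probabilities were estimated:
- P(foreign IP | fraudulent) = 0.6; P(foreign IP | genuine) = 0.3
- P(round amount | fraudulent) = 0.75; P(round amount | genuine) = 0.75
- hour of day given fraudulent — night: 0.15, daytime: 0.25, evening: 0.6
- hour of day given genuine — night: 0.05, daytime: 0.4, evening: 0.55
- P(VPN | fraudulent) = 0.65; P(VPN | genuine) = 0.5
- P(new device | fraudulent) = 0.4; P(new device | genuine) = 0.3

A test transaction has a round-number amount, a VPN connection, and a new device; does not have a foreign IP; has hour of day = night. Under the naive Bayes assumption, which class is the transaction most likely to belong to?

fraudulent

fraudulent: 0.8 × (1−0.6) × 0.75 × 0.15 × 0.65 × 0.4 = 0.00936
genuine: 0.2 × (1−0.3) × 0.75 × 0.05 × 0.5 × 0.3 = 0.0007875
Highest score → fraudulent.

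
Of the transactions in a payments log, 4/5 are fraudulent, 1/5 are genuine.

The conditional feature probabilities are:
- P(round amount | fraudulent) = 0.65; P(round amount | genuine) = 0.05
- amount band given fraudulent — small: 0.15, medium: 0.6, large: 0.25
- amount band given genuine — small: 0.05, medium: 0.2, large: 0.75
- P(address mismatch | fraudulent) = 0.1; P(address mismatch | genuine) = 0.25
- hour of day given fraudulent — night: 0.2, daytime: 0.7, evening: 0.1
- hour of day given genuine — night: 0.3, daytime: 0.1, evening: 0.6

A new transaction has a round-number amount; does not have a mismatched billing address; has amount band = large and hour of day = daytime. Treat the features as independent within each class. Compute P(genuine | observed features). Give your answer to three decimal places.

0.007

fraudulent: 0.8 × 0.65 × 0.25 × (1−0.1) × 0.7 = 0.0819
genuine: 0.2 × 0.05 × 0.75 × (1−0.25) × 0.1 = 0.0005625
P(genuine | x) = 0.0005625 / 0.0824625 ≈ 0.007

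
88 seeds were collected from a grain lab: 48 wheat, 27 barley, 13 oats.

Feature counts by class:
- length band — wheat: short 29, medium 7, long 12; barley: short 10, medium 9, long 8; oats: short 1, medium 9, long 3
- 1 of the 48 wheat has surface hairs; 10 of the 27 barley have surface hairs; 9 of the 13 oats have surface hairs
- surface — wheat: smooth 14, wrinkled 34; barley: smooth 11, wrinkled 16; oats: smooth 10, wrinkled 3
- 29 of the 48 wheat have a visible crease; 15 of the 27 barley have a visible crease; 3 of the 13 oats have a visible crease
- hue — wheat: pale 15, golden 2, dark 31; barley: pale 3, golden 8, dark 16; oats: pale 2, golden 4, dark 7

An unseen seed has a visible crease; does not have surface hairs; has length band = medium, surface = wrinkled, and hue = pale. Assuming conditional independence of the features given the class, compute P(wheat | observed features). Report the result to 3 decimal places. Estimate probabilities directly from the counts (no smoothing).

wheat: (48/88) × (7/48) × (47/48) × (34/48) × (29/48) × (15/48) ≈ 0.0104164
barley: (27/88) × (9/27) × (17/27) × (16/27) × (15/27) × (3/27) ≈ 0.00235552
oats: (13/88) × (9/13) × (4/13) × (3/13) × (3/13) × (2/13) ≈ 0.000257821
P(wheat | x) = 0.0104164 / 0.013029741 ≈ 0.799

0.799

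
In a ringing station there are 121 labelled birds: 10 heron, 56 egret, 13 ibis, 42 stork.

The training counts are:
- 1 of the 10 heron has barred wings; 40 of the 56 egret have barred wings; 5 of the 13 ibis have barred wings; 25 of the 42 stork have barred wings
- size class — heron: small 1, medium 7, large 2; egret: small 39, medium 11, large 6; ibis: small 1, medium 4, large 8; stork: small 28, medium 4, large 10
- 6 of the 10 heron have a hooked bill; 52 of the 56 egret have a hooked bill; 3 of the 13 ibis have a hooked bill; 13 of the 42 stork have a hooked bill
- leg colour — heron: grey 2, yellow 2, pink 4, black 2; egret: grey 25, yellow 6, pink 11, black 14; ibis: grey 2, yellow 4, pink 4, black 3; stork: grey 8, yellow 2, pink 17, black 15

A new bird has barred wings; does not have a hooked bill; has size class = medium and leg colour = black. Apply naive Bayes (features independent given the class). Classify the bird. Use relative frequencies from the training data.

heron: (10/121) × (1/10) × (7/10) × (4/10) × (2/10) ≈ 0.00046281
egret: (56/121) × (40/56) × (11/56) × (4/56) × (14/56) ≈ 0.00115955
ibis: (13/121) × (5/13) × (4/13) × (10/13) × (3/13) ≈ 0.00225702
stork: (42/121) × (25/42) × (4/42) × (29/42) × (15/42) ≈ 0.00485239
Highest score → stork.

stork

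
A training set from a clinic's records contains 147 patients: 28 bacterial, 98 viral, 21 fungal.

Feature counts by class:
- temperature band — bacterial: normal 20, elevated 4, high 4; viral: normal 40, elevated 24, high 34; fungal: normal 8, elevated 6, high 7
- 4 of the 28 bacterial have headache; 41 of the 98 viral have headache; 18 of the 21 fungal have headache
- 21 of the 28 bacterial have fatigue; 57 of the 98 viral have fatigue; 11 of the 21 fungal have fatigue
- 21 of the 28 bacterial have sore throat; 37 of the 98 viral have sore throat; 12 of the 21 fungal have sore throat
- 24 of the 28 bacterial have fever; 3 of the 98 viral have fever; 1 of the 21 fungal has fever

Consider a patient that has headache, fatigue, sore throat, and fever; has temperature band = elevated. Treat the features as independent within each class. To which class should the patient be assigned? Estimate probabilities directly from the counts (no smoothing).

bacterial

bacterial: (28/147) × (4/28) × (4/28) × (21/28) × (21/28) × (24/28) ≈ 0.00187422
viral: (98/147) × (24/98) × (41/98) × (57/98) × (37/98) × (3/98) ≈ 0.000459168
fungal: (21/147) × (6/21) × (18/21) × (11/21) × (12/21) × (1/21) ≈ 0.000498658
Highest score → bacterial.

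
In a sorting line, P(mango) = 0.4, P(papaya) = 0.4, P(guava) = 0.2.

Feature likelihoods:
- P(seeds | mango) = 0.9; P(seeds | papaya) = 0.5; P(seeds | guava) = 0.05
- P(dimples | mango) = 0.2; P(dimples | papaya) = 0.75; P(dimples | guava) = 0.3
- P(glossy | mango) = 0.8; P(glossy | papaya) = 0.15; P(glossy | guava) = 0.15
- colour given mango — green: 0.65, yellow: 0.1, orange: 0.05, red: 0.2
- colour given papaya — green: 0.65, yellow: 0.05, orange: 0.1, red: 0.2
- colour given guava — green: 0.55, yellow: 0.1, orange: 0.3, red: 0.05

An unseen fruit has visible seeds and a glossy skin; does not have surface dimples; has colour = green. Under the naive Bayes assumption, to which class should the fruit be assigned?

mango

mango: 0.4 × 0.9 × (1−0.2) × 0.8 × 0.65 = 0.14976
papaya: 0.4 × 0.5 × (1−0.75) × 0.15 × 0.65 = 0.004875
guava: 0.2 × 0.05 × (1−0.3) × 0.15 × 0.55 = 0.0005775
Highest score → mango.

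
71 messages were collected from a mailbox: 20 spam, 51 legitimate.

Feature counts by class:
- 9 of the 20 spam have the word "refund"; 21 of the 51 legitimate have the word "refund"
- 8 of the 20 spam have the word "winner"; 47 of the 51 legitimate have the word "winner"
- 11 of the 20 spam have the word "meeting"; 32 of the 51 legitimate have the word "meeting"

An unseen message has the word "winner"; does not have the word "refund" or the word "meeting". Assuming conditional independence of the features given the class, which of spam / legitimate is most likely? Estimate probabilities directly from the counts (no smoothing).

spam: (20/71) × (11/20) × (8/20) × (9/20) ≈ 0.0278873
legitimate: (51/71) × (30/51) × (47/51) × (19/51) ≈ 0.145069
Highest score → legitimate.

legitimate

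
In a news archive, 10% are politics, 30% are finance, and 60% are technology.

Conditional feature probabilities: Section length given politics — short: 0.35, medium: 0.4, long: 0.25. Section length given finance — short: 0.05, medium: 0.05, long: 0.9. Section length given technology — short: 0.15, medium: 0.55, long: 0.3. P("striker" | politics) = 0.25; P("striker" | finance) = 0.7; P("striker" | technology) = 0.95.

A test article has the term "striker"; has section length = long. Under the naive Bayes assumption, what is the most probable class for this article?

politics: 0.1 × 0.25 × 0.25 = 0.00625
finance: 0.3 × 0.9 × 0.7 = 0.189
technology: 0.6 × 0.3 × 0.95 = 0.171
Highest score → finance.

finance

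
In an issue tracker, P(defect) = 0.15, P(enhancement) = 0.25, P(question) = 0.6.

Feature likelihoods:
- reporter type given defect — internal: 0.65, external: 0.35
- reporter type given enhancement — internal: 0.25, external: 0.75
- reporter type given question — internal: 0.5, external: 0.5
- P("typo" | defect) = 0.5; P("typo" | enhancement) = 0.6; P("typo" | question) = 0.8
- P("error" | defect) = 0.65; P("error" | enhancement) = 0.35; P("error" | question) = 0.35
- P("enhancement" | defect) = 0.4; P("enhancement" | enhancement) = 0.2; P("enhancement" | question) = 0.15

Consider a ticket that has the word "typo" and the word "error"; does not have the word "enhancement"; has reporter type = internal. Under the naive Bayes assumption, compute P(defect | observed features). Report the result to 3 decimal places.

0.188

defect: 0.15 × 0.65 × 0.5 × 0.65 × (1−0.4) = 0.0190125
enhancement: 0.25 × 0.25 × 0.6 × 0.35 × (1−0.2) = 0.0105
question: 0.6 × 0.5 × 0.8 × 0.35 × (1−0.15) = 0.0714
P(defect | x) = 0.0190125 / 0.1009125 ≈ 0.188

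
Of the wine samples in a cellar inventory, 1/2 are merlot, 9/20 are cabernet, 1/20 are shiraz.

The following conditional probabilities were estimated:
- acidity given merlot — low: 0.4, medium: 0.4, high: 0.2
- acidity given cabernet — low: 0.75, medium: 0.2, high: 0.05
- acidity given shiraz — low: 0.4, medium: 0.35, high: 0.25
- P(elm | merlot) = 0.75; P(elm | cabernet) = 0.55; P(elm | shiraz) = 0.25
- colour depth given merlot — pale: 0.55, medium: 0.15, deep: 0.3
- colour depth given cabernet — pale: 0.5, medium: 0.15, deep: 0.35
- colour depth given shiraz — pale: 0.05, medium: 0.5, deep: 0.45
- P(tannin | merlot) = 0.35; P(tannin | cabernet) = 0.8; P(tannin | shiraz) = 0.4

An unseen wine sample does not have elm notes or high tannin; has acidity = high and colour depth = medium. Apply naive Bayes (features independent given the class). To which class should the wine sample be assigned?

shiraz

merlot: 0.5 × 0.2 × (1−0.75) × 0.15 × (1−0.35) = 0.0024375
cabernet: 0.45 × 0.05 × (1−0.55) × 0.15 × (1−0.8) = 0.00030375
shiraz: 0.05 × 0.25 × (1−0.25) × 0.5 × (1−0.4) = 0.0028125
Highest score → shiraz.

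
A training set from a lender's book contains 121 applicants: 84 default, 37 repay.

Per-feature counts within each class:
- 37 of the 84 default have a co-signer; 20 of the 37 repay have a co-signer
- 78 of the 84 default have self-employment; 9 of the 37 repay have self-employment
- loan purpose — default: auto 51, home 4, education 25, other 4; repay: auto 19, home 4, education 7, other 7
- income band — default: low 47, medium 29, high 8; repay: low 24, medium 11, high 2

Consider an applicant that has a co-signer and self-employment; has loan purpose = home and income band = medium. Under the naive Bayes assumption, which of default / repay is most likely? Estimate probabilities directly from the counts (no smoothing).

default: (84/121) × (37/84) × (78/84) × (4/84) × (29/84) ≈ 0.004668
repay: (37/121) × (20/37) × (9/37) × (4/37) × (11/37) ≈ 0.00129221
Highest score → default.

default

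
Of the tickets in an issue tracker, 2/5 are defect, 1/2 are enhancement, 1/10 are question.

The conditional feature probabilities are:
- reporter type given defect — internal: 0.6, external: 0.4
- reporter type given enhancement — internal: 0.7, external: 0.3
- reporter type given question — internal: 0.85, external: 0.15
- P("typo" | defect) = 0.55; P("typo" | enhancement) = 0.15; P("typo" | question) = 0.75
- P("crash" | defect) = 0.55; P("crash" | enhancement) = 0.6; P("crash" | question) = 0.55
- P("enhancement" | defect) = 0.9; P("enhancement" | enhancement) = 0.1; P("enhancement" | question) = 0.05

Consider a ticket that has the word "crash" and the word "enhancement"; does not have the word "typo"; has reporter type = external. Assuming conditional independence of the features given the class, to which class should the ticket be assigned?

defect

defect: 0.4 × 0.4 × (1−0.55) × 0.55 × 0.9 = 0.03564
enhancement: 0.5 × 0.3 × (1−0.15) × 0.6 × 0.1 = 0.00765
question: 0.1 × 0.15 × (1−0.75) × 0.55 × 0.05 = 0.000103125
Highest score → defect.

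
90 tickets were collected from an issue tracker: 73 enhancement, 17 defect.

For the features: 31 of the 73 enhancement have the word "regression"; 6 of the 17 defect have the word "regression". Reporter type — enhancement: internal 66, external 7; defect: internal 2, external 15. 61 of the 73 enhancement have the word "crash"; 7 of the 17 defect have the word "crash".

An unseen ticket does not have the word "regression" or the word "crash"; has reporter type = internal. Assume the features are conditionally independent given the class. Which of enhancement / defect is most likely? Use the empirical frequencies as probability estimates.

enhancement: (73/90) × (42/73) × (66/73) × (12/73) ≈ 0.0693564
defect: (17/90) × (11/17) × (2/17) × (10/17) ≈ 0.00845829
Highest score → enhancement.

enhancement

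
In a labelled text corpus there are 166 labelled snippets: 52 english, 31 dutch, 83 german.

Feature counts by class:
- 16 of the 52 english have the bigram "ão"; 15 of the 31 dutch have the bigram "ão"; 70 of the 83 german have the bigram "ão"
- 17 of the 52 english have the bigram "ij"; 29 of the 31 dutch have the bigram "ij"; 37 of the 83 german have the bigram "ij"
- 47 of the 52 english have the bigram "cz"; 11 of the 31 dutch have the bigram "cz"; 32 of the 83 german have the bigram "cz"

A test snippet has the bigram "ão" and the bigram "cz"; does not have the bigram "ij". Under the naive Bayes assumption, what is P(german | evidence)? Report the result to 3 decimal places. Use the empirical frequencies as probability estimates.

0.597

english: (52/166) × (16/52) × (35/52) × (47/52) ≈ 0.0586369
dutch: (31/166) × (15/31) × (2/31) × (11/31) ≈ 0.00206863
german: (83/166) × (70/83) × (46/83) × (32/83) ≈ 0.0901035
P(german | x) = 0.0901035 / 0.15080903 ≈ 0.597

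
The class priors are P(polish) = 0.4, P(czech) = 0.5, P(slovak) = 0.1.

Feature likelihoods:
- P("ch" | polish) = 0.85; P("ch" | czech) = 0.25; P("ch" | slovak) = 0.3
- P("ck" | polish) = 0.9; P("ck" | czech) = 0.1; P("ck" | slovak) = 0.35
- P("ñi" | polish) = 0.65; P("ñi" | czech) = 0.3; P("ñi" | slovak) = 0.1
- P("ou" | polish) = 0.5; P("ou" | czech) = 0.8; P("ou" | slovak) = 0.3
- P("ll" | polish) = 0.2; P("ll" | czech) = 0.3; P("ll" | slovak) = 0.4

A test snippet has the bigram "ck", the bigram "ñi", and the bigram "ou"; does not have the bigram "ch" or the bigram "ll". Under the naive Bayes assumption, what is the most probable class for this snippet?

polish

polish: 0.4 × (1−0.85) × 0.9 × 0.65 × 0.5 × (1−0.2) = 0.01404
czech: 0.5 × (1−0.25) × 0.1 × 0.3 × 0.8 × (1−0.3) = 0.0063
slovak: 0.1 × (1−0.3) × 0.35 × 0.1 × 0.3 × (1−0.4) = 0.000441
Highest score → polish.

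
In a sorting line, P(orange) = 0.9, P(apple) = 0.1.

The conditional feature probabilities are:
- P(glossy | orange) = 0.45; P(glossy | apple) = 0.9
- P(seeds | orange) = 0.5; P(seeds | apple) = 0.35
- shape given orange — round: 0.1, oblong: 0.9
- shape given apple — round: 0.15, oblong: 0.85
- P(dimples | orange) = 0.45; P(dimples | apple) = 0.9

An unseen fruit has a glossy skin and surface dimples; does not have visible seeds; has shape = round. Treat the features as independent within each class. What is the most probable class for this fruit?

orange

orange: 0.9 × 0.45 × (1−0.5) × 0.1 × 0.45 = 0.0091125
apple: 0.1 × 0.9 × (1−0.35) × 0.15 × 0.9 = 0.0078975
Highest score → orange.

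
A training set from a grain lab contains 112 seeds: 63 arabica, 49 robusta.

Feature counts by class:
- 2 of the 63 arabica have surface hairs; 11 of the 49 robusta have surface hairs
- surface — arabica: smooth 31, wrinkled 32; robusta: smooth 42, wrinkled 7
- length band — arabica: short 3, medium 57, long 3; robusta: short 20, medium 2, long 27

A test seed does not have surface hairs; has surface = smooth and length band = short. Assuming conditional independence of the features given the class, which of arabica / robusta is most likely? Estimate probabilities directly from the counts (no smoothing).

robusta

arabica: (63/112) × (61/63) × (31/63) × (3/63) ≈ 0.0127619
robusta: (49/112) × (38/49) × (42/49) × (20/49) ≈ 0.118701
Highest score → robusta.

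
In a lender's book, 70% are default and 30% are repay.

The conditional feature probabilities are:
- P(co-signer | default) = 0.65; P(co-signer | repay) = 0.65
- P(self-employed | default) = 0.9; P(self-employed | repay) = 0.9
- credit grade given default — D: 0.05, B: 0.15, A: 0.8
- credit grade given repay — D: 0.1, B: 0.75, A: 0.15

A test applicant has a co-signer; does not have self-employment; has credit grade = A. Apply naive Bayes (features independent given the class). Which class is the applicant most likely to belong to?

default

default: 0.7 × 0.65 × (1−0.9) × 0.8 = 0.0364
repay: 0.3 × 0.65 × (1−0.9) × 0.15 = 0.002925
Highest score → default.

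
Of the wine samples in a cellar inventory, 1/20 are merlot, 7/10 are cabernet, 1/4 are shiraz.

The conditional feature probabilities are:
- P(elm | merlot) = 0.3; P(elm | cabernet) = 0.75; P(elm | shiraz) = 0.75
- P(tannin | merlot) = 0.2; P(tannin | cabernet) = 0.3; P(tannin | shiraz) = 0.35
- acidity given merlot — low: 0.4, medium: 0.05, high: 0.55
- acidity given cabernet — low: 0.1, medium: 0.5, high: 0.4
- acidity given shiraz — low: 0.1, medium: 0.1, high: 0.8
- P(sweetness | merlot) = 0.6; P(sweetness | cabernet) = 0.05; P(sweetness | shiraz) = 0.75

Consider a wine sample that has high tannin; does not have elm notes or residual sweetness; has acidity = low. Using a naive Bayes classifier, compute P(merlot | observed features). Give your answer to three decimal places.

merlot: 0.05 × (1−0.3) × 0.2 × 0.4 × (1−0.6) = 0.00112
cabernet: 0.7 × (1−0.75) × 0.3 × 0.1 × (1−0.05) = 0.0049875
shiraz: 0.25 × (1−0.75) × 0.35 × 0.1 × (1−0.75) = 0.000546875
P(merlot | x) = 0.00112 / 0.006654375 ≈ 0.168

0.168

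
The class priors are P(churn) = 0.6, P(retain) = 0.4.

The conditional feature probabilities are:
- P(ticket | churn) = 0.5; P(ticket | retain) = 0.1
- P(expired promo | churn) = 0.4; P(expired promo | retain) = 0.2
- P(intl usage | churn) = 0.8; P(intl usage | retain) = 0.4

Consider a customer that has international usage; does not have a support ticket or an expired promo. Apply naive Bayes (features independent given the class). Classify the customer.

churn

churn: 0.6 × (1−0.5) × (1−0.4) × 0.8 = 0.144
retain: 0.4 × (1−0.1) × (1−0.2) × 0.4 = 0.1152
Highest score → churn.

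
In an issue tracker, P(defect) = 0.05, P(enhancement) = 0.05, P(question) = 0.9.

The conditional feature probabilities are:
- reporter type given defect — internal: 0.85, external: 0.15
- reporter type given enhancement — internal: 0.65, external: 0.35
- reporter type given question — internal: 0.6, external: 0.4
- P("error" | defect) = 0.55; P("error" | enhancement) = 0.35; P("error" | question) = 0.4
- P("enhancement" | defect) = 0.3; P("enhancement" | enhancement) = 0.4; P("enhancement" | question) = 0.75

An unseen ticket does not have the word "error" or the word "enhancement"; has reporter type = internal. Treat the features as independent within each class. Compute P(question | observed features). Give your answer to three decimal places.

defect: 0.05 × 0.85 × (1−0.55) × (1−0.3) = 0.0133875
enhancement: 0.05 × 0.65 × (1−0.35) × (1−0.4) = 0.012675
question: 0.9 × 0.6 × (1−0.4) × (1−0.75) = 0.081
P(question | x) = 0.081 / 0.1070625 ≈ 0.757

0.757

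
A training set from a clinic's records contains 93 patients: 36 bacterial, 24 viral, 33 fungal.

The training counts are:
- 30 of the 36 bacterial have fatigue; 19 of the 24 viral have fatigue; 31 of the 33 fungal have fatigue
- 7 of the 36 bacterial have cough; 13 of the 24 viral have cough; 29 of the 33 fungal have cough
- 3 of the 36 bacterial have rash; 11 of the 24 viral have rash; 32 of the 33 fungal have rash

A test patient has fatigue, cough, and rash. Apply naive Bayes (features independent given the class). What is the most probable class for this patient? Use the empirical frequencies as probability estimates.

bacterial: (36/93) × (30/36) × (7/36) × (3/36) ≈ 0.005227
viral: (24/93) × (19/24) × (13/24) × (11/24) ≈ 0.0507206
fungal: (33/93) × (31/33) × (29/33) × (32/33) ≈ 0.284053
Highest score → fungal.

fungal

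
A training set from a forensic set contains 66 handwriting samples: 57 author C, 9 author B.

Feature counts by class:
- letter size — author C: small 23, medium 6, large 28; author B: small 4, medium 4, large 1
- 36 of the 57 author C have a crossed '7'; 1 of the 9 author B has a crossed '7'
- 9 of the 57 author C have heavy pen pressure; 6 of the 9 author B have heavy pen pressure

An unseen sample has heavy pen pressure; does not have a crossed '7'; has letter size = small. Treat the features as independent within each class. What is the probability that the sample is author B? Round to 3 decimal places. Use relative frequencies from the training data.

0.639

author C: (57/66) × (23/57) × (21/57) × (9/57) ≈ 0.020272
author B: (9/66) × (4/9) × (8/9) × (6/9) ≈ 0.0359147
P(author B | x) = 0.0359147 / 0.0561867 ≈ 0.639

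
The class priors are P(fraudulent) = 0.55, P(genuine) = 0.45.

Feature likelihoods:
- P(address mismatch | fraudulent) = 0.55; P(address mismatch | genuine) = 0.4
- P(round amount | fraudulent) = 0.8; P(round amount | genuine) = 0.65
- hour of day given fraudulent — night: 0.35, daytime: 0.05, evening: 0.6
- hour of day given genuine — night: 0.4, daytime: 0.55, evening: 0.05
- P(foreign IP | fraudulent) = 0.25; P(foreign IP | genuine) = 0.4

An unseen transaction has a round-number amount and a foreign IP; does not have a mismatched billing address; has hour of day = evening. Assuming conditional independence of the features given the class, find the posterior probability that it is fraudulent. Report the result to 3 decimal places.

0.894

fraudulent: 0.55 × (1−0.55) × 0.8 × 0.6 × 0.25 = 0.0297
genuine: 0.45 × (1−0.4) × 0.65 × 0.05 × 0.4 = 0.00351
P(fraudulent | x) = 0.0297 / 0.03321 ≈ 0.894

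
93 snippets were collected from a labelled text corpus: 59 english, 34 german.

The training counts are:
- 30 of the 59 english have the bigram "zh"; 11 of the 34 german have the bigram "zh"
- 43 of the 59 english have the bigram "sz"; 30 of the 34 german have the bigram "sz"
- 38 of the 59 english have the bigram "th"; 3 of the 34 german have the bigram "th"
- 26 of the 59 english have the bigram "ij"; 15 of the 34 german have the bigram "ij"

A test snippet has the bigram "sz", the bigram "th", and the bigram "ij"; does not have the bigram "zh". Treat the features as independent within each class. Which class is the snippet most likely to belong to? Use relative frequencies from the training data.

english: (59/93) × (29/59) × (43/59) × (38/59) × (26/59) ≈ 0.0645037
german: (34/93) × (23/34) × (30/34) × (3/34) × (15/34) ≈ 0.00849458
Highest score → english.

english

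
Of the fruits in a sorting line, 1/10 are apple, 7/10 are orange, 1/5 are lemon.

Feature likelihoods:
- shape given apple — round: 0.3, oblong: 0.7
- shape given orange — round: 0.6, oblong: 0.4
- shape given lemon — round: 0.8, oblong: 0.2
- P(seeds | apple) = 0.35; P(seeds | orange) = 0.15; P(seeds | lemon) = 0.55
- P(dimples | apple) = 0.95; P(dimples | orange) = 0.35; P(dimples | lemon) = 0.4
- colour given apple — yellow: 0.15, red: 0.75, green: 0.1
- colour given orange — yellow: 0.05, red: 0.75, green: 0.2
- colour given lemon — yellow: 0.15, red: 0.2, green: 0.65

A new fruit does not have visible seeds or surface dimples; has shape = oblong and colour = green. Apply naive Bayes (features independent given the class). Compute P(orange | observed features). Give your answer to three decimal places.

apple: 0.1 × 0.7 × (1−0.35) × (1−0.95) × 0.1 = 0.0002275
orange: 0.7 × 0.4 × (1−0.15) × (1−0.35) × 0.2 = 0.03094
lemon: 0.2 × 0.2 × (1−0.55) × (1−0.4) × 0.65 = 0.00702
P(orange | x) = 0.03094 / 0.0381875 ≈ 0.810

0.810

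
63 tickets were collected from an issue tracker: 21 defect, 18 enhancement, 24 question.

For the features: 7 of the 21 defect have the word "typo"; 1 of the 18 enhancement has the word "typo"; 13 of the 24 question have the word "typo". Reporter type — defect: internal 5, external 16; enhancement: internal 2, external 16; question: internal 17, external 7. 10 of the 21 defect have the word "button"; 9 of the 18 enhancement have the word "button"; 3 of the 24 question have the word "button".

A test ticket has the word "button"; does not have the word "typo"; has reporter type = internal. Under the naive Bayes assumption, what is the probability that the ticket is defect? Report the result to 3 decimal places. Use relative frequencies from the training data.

defect: (21/63) × (14/21) × (5/21) × (10/21) ≈ 0.0251953
enhancement: (18/63) × (17/18) × (2/18) × (9/18) ≈ 0.0149912
question: (24/63) × (11/24) × (17/24) × (3/24) ≈ 0.0154597
P(defect | x) = 0.0251953 / 0.0556462 ≈ 0.453

0.453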